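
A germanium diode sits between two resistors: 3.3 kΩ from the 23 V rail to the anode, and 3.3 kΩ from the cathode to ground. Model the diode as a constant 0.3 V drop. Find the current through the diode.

I ≈ 3.4 mA

The two resistors are in series with the diode, so KVL gives 23 = I·3.3 + 0.3 + I·3.3.
I = (23 − 0.3) / (3.3 + 3.3) kΩ = 22.7 / 6.6 = 3.44 mA.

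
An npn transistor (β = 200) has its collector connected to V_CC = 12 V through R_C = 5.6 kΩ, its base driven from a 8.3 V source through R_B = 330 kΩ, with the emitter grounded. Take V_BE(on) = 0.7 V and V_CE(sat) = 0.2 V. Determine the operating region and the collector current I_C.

saturation; I_C ≈ 2.1 mA

Assume active: I_B = (8.3 − 0.7)/330 = 0.023 mA, giving I_C = β·I_B = 4.61 mA.
But then V_CE = 12 − 4.61×5.6 = -13.8 V < V_CE(sat) = 0.2 V — impossible in the active region.
So the transistor is saturated. With V_CE = 0.2 V, I_C = (V_CC − 0.2)/R_C = 11.8/5.6 = 2.11 mA.
Check: β·I_B = 4.61 mA > I_C = 2.11 mA, confirming saturation.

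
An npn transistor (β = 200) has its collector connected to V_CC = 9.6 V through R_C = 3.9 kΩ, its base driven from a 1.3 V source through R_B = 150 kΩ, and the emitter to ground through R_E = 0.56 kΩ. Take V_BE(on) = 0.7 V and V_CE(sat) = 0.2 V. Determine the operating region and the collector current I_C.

active; I_C ≈ 0.46 mA

Assume active. Base-emitter loop: I_B = (V_BB − V_BE)/(R_B + (β+1)R_E) = (1.3 − 0.7)/(150 + 201×0.56) = 0.00229 mA.
I_C = β·I_B = 200×0.00229 = 0.457 mA.
V_CE = V_CC − I_C·R_C − I_E·R_E = 9.6 − 0.457×3.9 − 0.459×0.56 = 7.56 V > V_CE(sat), so the active-region assumption holds.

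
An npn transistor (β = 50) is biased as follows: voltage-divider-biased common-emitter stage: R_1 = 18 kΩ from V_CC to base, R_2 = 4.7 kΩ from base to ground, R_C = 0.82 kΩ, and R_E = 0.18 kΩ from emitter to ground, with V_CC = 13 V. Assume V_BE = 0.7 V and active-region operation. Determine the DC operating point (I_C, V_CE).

Thevenize the base divider: V_Th = V_CC·R_2/(R_1+R_2) = 13×4.7/22.7 = 2.69 V, R_Th = R_1‖R_2 = 3.73 kΩ.
Base-emitter loop: V_Th = I_B·R_Th + V_BE + (β+1)I_B·R_E, so I_B = (2.69 − 0.7) / (3.73 + 51×0.18) = 0.154 mA.
I_C = β·I_B = 50×0.154 = 7.72 mA, and I_E = (β+1)I_B = 7.87 mA.
V_CE = V_CC − I_C·R_C − I_E·R_E = 13 − 7.72×0.82 − 7.87×0.18 = 5.26 V.
V_CE = 5.26 V > 0.2 V confirms active-region operation.

I_C ≈ 7.7 mA, V_CE ≈ 5.3 V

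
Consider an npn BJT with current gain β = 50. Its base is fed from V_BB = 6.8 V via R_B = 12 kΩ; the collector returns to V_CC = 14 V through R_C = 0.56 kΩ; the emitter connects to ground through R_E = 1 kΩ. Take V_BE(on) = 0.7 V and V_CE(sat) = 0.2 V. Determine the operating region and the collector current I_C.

active; I_C ≈ 4.8 mA

Assume active. Base-emitter loop: I_B = (V_BB − V_BE)/(R_B + (β+1)R_E) = (6.8 − 0.7)/(12 + 51×1) = 0.0968 mA.
I_C = β·I_B = 50×0.0968 = 4.84 mA.
V_CE = V_CC − I_C·R_C − I_E·R_E = 14 − 4.84×0.56 − 4.94×1 = 6.35 V > V_CE(sat), so the active-region assumption holds.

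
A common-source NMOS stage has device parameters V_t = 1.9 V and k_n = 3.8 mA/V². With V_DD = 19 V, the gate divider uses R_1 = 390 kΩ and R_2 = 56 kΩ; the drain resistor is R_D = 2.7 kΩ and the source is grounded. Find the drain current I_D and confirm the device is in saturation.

V_G = V_DD·R_2/(R_1+R_2) = 19×56/446 = 2.39 V. With the source grounded, V_GS = V_G = 2.39 V.
Assume saturation: I_D = (k_n/2)(V_GS − V_t)² = (3.8/2)×(2.39 − 1.9)² = 1.9×0.486² = 0.448 mA.
V_DS = V_DD − I_D·R_D = 19 − 0.448×2.7 = 17.8 V.
Saturation requires V_DS ≥ V_GS − V_t = 0.486 V; 17.8 ≥ 0.486 ✓.

I_D ≈ 0.45 mA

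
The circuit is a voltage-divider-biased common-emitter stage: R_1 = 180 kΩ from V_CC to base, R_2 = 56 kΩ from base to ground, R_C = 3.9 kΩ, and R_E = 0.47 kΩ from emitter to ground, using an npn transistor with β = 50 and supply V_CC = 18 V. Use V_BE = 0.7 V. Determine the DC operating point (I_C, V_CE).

Thevenize the base divider: V_Th = V_CC·R_2/(R_1+R_2) = 18×56/236 = 4.27 V, R_Th = R_1‖R_2 = 42.7 kΩ.
Base-emitter loop: V_Th = I_B·R_Th + V_BE + (β+1)I_B·R_E, so I_B = (4.27 − 0.7) / (42.7 + 51×0.47) = 0.0536 mA.
I_C = β·I_B = 50×0.0536 = 2.68 mA, and I_E = (β+1)I_B = 2.73 mA.
V_CE = V_CC − I_C·R_C − I_E·R_E = 18 − 2.68×3.9 − 2.73×0.47 = 6.27 V.
V_CE = 6.27 V > 0.2 V confirms active-region operation.

I_C ≈ 2.7 mA, V_CE ≈ 6.3 V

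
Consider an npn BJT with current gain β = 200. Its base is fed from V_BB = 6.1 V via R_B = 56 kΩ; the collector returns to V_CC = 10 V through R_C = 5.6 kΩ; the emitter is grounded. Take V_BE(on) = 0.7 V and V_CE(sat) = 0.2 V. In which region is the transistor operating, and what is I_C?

Assume active: I_B = (6.1 − 0.7)/56 = 0.0964 mA, giving I_C = β·I_B = 19.3 mA.
But then V_CE = 10 − 19.3×5.6 = -98 V < V_CE(sat) = 0.2 V — impossible in the active region.
So the transistor is saturated. With V_CE = 0.2 V, I_C = (V_CC − 0.2)/R_C = 9.8/5.6 = 1.75 mA.
Check: β·I_B = 19.3 mA > I_C = 1.75 mA, confirming saturation.

saturation; I_C ≈ 1.8 mA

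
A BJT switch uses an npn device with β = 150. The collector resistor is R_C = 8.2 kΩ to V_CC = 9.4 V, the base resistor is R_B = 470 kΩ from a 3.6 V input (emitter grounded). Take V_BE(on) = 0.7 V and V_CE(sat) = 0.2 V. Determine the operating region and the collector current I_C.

active; I_C ≈ 0.93 mA

Assume active. Base-emitter loop: I_B = (V_BB − V_BE)/R_B = (3.6 − 0.7)/470 = 0.00617 mA.
I_C = β·I_B = 150×0.00617 = 0.926 mA.
V_CE = V_CC − I_C·R_C = 9.4 − 0.926×8.2 = 1.81 V > V_CE(sat), so the active-region assumption holds.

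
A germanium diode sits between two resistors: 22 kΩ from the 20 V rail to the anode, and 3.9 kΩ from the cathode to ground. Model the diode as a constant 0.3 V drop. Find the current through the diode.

I ≈ 0.76 mA

The two resistors are in series with the diode, so KVL gives 20 = I·22 + 0.3 + I·3.9.
I = (20 − 0.3) / (22 + 3.9) kΩ = 19.7 / 25.9 = 0.761 mA.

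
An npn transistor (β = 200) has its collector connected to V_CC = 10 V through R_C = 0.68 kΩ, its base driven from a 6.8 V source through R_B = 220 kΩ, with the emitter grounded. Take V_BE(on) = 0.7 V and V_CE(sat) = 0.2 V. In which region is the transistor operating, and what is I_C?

Assume active. Base-emitter loop: I_B = (V_BB − V_BE)/R_B = (6.8 − 0.7)/220 = 0.0277 mA.
I_C = β·I_B = 200×0.0277 = 5.55 mA.
V_CE = V_CC − I_C·R_C = 10 − 5.55×0.68 = 6.23 V > V_CE(sat), so the active-region assumption holds.

active; I_C ≈ 5.5 mA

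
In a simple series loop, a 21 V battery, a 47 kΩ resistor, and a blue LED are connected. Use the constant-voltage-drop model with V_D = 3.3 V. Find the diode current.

I ≈ 0.38 mA

KVL around the loop: 21 = V_D + I·R = 3.3 + I × 47 kΩ.
So I = (21 − 3.3) / 47 kΩ = 17.7 / 47 = 0.377 mA.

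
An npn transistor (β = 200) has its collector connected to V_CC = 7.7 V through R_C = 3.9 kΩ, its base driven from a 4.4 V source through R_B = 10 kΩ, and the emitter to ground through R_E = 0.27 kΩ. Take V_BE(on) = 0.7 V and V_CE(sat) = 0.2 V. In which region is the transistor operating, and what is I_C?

Assume active: I_B = (4.4 − 0.7)/(10 + 201×0.27) = 0.0576 mA, I_C = β·I_B = 11.5 mA.
Then V_CE = 7.7 − 11.5×3.9 − 11.6×0.27 = -40.3 V < 0.2 V — the active assumption fails.
Re-solve with V_CE = 0.2 V. KCL at the emitter: V_E/R_E = (V_BB−0.7−V_E)/R_B + (V_CC−0.2−V_E)/R_C, giving V_E = 0.565 V.
I_C = (V_CC − 0.2 − V_E)/R_C = (7.5 − 0.565)/3.9 = 1.78 mA.
Check: I_B = (3.7 − 0.565)/10 = 0.314 mA, and β·I_B = 62.7 mA > I_C, confirming saturation.

saturation; I_C ≈ 1.8 mA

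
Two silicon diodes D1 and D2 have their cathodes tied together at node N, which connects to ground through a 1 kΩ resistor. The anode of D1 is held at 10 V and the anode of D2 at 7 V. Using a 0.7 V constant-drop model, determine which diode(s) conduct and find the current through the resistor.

Only D1 conducts; I_R ≈ 9.3 mA

Assume both conduct. Then node N would need to be at both 10−0.7 = 9.3 V and 7−0.7 = 6.3 V, which is impossible.
Assume only D1 conducts: V_N = 10 − 0.7 = 9.3 V, so I_R = 9.3/1 = 9.3 mA.
Check D2: its anode-to-cathode voltage is 7 − 9.3 = -2.3 V < 0.7 V, so it is off. The assumption is consistent.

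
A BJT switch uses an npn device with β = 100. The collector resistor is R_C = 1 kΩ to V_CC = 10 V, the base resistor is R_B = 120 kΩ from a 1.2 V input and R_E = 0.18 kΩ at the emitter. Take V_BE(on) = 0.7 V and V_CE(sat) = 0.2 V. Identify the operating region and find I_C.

active; I_C ≈ 0.36 mA

Assume active. Base-emitter loop: I_B = (V_BB − V_BE)/(R_B + (β+1)R_E) = (1.2 − 0.7)/(120 + 101×0.18) = 0.00362 mA.
I_C = β·I_B = 100×0.00362 = 0.362 mA.
V_CE = V_CC − I_C·R_C − I_E·R_E = 10 − 0.362×1 − 0.365×0.18 = 9.57 V > V_CE(sat), so the active-region assumption holds.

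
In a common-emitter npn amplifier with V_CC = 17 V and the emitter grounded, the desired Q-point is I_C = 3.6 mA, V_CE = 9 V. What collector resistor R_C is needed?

R_C ≈ 2.2 kΩ

Collector loop: V_CC = I_C·R_C + V_CE.
R_C = (V_CC − V_CE)/I_C = (17 − 9)/3.6 = 2.22 kΩ.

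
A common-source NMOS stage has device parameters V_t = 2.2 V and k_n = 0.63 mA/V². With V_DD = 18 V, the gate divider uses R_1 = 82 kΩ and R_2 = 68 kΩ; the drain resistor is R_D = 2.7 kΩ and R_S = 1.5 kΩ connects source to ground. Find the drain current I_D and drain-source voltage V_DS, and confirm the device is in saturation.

I_D ≈ 2.2 mA, V_DS ≈ 8.7 V

V_G = V_DD·R_2/(R_1+R_2) = 18×68/150 = 8.16 V.
Assume saturation: I_D = (k_n/2)(V_GS − V_t)² with V_GS = V_G − I_D·R_S = 8.16 − 1.5·I_D.
Substituting gives 0.709·I_D² − 6.63·I_D + 11.2 = 0, with roots I_D = 2.21 or 7.15 mA.
The root I_D = 7.15 mA gives V_GS = -2.56 V ≤ V_t, so take I_D = 2.21 mA.
Then V_GS = 4.85 V and V_DS = V_DD − I_D(R_D+R_S) = 18 − 2.21×4.2 = 8.73 V.
Saturation requires V_DS ≥ V_GS − V_t = 2.65 V; 8.73 ≥ 2.65 ✓.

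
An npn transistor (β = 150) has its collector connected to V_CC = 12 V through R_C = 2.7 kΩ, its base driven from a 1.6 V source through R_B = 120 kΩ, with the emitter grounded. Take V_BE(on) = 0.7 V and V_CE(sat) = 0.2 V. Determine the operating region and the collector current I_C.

Assume active. Base-emitter loop: I_B = (V_BB − V_BE)/R_B = (1.6 − 0.7)/120 = 0.0075 mA.
I_C = β·I_B = 150×0.0075 = 1.13 mA.
V_CE = V_CC − I_C·R_C = 12 − 1.13×2.7 = 8.96 V > V_CE(sat), so the active-region assumption holds.

active; I_C ≈ 1.1 mA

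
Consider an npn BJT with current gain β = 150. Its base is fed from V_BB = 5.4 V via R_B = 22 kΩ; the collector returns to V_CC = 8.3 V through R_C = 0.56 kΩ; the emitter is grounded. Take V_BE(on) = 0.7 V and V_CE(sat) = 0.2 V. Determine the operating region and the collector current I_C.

saturation; I_C ≈ 14 mA

Assume active: I_B = (5.4 − 0.7)/22 = 0.214 mA, giving I_C = β·I_B = 32 mA.
But then V_CE = 8.3 − 32×0.56 = -9.65 V < V_CE(sat) = 0.2 V — impossible in the active region.
So the transistor is saturated. With V_CE = 0.2 V, I_C = (V_CC − 0.2)/R_C = 8.1/0.56 = 14.5 mA.
Check: β·I_B = 32 mA > I_C = 14.5 mA, confirming saturation.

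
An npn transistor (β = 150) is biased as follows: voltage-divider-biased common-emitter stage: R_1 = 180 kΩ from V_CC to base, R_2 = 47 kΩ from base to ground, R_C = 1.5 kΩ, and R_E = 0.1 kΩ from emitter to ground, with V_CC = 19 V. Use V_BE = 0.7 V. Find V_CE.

V_CE ≈ 4.2 V

Thevenize the base divider: V_Th = V_CC·R_2/(R_1+R_2) = 19×47/227 = 3.93 V, R_Th = R_1‖R_2 = 37.3 kΩ.
Base-emitter loop: V_Th = I_B·R_Th + V_BE + (β+1)I_B·R_E, so I_B = (3.93 − 0.7) / (37.3 + 151×0.1) = 0.0618 mA.
I_C = β·I_B = 150×0.0618 = 9.26 mA, and I_E = (β+1)I_B = 9.32 mA.
V_CE = V_CC − I_C·R_C − I_E·R_E = 19 − 9.26×1.5 − 9.32×0.1 = 4.17 V.
V_CE = 4.17 V > 0.2 V confirms active-region operation.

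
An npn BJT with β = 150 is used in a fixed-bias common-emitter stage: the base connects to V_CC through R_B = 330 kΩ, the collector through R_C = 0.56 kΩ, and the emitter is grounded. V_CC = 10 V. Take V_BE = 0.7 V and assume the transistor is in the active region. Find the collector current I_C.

Base loop: V_CC = I_B·R_B + V_BE, so I_B = (10 − 0.7)/330 kΩ = 0.0282 mA.
In the active region I_C = β·I_B = 150 × 0.0282 = 4.23 mA.
Collector loop: V_CE = V_CC − I_C·R_C = 10 − 4.23×0.56 = 7.63 V.
Since V_CE = 7.63 V > V_CE(sat) ≈ 0.2 V, the transistor is in the active region as assumed.

I_C ≈ 4.2 mA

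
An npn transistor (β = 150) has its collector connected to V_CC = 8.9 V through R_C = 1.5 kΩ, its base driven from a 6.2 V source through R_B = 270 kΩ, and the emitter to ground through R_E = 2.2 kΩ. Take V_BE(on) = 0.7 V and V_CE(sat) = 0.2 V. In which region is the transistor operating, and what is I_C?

Assume active. Base-emitter loop: I_B = (V_BB − V_BE)/(R_B + (β+1)R_E) = (6.2 − 0.7)/(270 + 151×2.2) = 0.00913 mA.
I_C = β·I_B = 150×0.00913 = 1.37 mA.
V_CE = V_CC − I_C·R_C − I_E·R_E = 8.9 − 1.37×1.5 − 1.38×2.2 = 3.81 V > V_CE(sat), so the active-region assumption holds.

active; I_C ≈ 1.4 mA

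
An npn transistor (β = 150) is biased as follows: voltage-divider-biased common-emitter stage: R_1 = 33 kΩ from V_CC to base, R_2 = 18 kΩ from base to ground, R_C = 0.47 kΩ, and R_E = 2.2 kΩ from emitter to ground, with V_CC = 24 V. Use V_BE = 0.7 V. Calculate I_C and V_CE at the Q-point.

I_C ≈ 3.4 mA, V_CE ≈ 15 V

Thevenize the base divider: V_Th = V_CC·R_2/(R_1+R_2) = 24×18/51 = 8.47 V, R_Th = R_1‖R_2 = 11.6 kΩ.
Base-emitter loop: V_Th = I_B·R_Th + V_BE + (β+1)I_B·R_E, so I_B = (8.47 − 0.7) / (11.6 + 151×2.2) = 0.0226 mA.
I_C = β·I_B = 150×0.0226 = 3.39 mA, and I_E = (β+1)I_B = 3.41 mA.
V_CE = V_CC − I_C·R_C − I_E·R_E = 24 − 3.39×0.47 − 3.41×2.2 = 14.9 V.
V_CE = 14.9 V > 0.2 V confirms active-region operation.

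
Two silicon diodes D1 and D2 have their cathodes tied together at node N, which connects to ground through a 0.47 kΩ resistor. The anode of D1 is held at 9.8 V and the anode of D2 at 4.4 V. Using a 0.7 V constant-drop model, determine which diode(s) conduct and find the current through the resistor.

Assume both conduct. Then node N would need to be at both 9.8−0.7 = 9.1 V and 4.4−0.7 = 3.7 V, which is impossible.
Assume only D1 conducts: V_N = 9.8 − 0.7 = 9.1 V, so I_R = 9.1/0.47 = 19.4 mA.
Check D2: its anode-to-cathode voltage is 4.4 − 9.1 = -4.7 V < 0.7 V, so it is off. The assumption is consistent.

Only D1 conducts; I_R ≈ 19 mA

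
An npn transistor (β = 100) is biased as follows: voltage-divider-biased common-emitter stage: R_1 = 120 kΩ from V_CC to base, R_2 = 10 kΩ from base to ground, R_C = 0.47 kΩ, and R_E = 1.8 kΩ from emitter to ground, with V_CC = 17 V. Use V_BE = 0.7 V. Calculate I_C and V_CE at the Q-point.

I_C ≈ 0.32 mA, V_CE ≈ 16 V

Thevenize the base divider: V_Th = V_CC·R_2/(R_1+R_2) = 17×10/130 = 1.31 V, R_Th = R_1‖R_2 = 9.23 kΩ.
Base-emitter loop: V_Th = I_B·R_Th + V_BE + (β+1)I_B·R_E, so I_B = (1.31 − 0.7) / (9.23 + 101×1.8) = 0.00318 mA.
I_C = β·I_B = 100×0.00318 = 0.318 mA, and I_E = (β+1)I_B = 0.321 mA.
V_CE = V_CC − I_C·R_C − I_E·R_E = 17 − 0.318×0.47 − 0.321×1.8 = 16.3 V.
V_CE = 16.3 V > 0.2 V confirms active-region operation.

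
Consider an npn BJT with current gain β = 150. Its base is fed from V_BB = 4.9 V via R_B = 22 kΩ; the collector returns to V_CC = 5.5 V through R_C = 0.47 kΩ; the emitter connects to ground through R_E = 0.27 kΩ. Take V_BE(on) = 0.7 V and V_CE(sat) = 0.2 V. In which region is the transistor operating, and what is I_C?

Assume active: I_B = (4.9 − 0.7)/(22 + 151×0.27) = 0.0669 mA, I_C = β·I_B = 10 mA.
Then V_CE = 5.5 − 10×0.47 − 10.1×0.27 = -1.95 V < 0.2 V — the active assumption fails.
Re-solve with V_CE = 0.2 V. KCL at the emitter: V_E/R_E = (V_BB−0.7−V_E)/R_B + (V_CC−0.2−V_E)/R_C, giving V_E = 1.95 V.
I_C = (V_CC − 0.2 − V_E)/R_C = (5.3 − 1.95)/0.47 = 7.12 mA.
Check: I_B = (4.2 − 1.95)/22 = 0.102 mA, and β·I_B = 15.3 mA > I_C, confirming saturation.

saturation; I_C ≈ 7.1 mA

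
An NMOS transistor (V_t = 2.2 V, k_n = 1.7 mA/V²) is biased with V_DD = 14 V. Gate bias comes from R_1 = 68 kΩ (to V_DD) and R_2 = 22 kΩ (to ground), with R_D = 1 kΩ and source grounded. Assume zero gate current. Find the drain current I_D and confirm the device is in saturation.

V_G = V_DD·R_2/(R_1+R_2) = 14×22/90 = 3.42 V. With the source grounded, V_GS = V_G = 3.42 V.
Assume saturation: I_D = (k_n/2)(V_GS − V_t)² = (1.7/2)×(3.42 − 2.2)² = 0.85×1.22² = 1.27 mA.
V_DS = V_DD − I_D·R_D = 14 − 1.27×1 = 12.7 V.
Saturation requires V_DS ≥ V_GS − V_t = 1.22 V; 12.7 ≥ 1.22 ✓.

I_D ≈ 1.3 mA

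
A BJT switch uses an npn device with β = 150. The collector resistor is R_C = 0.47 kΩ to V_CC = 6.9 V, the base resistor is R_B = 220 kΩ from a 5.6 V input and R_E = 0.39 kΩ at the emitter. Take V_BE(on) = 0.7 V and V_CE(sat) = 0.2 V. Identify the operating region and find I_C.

Assume active. Base-emitter loop: I_B = (V_BB − V_BE)/(R_B + (β+1)R_E) = (5.6 − 0.7)/(220 + 151×0.39) = 0.0176 mA.
I_C = β·I_B = 150×0.0176 = 2.64 mA.
V_CE = V_CC − I_C·R_C − I_E·R_E = 6.9 − 2.64×0.47 − 2.65×0.39 = 4.63 V > V_CE(sat), so the active-region assumption holds.

active; I_C ≈ 2.6 mA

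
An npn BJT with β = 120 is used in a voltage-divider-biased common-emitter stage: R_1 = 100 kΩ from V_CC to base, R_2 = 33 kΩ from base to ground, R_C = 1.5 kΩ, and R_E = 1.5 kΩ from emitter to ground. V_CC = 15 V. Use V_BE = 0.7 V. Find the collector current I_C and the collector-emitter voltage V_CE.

I_C ≈ 1.8 mA, V_CE ≈ 9.7 V

Thevenize the base divider: V_Th = V_CC·R_2/(R_1+R_2) = 15×33/133 = 3.72 V, R_Th = R_1‖R_2 = 24.8 kΩ.
Base-emitter loop: V_Th = I_B·R_Th + V_BE + (β+1)I_B·R_E, so I_B = (3.72 − 0.7) / (24.8 + 121×1.5) = 0.0146 mA.
I_C = β·I_B = 120×0.0146 = 1.76 mA, and I_E = (β+1)I_B = 1.77 mA.
V_CE = V_CC − I_C·R_C − I_E·R_E = 15 − 1.76×1.5 − 1.77×1.5 = 9.71 V.
V_CE = 9.71 V > 0.2 V confirms active-region operation.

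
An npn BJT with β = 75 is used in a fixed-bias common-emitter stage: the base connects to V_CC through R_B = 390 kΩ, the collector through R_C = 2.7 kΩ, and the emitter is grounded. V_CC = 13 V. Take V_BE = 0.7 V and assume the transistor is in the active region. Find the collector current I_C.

Base loop: V_CC = I_B·R_B + V_BE, so I_B = (13 − 0.7)/390 kΩ = 0.0315 mA.
In the active region I_C = β·I_B = 75 × 0.0315 = 2.37 mA.
Collector loop: V_CE = V_CC − I_C·R_C = 13 − 2.37×2.7 = 6.61 V.
Since V_CE = 6.61 V > V_CE(sat) ≈ 0.2 V, the transistor is in the active region as assumed.

I_C ≈ 2.4 mA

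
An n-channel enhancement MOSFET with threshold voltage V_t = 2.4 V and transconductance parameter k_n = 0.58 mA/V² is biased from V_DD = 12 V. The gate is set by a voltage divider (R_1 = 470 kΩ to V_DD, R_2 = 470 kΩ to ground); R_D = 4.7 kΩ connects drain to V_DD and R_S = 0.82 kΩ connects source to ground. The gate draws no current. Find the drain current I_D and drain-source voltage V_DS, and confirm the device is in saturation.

V_G = V_DD·R_2/(R_1+R_2) = 12×470/940 = 6 V.
Assume saturation: I_D = (k_n/2)(V_GS − V_t)² with V_GS = V_G − I_D·R_S = 6 − 0.82·I_D.
Substituting gives 0.195·I_D² − 2.71·I_D + 3.76 = 0, with roots I_D = 1.56 or 12.3 mA.
The root I_D = 12.3 mA gives V_GS = -4.13 V ≤ V_t, so take I_D = 1.56 mA.
Then V_GS = 4.72 V and V_DS = V_DD − I_D(R_D+R_S) = 12 − 1.56×5.52 = 3.38 V.
Saturation requires V_DS ≥ V_GS − V_t = 2.32 V; 3.38 ≥ 2.32 ✓.

I_D ≈ 1.6 mA, V_DS ≈ 3.4 V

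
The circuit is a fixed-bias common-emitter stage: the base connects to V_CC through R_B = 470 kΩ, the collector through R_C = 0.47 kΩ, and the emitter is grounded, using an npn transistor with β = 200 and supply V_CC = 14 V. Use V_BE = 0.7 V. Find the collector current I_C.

I_C ≈ 5.7 mA

Base loop: V_CC = I_B·R_B + V_BE, so I_B = (14 − 0.7)/470 kΩ = 0.0283 mA.
In the active region I_C = β·I_B = 200 × 0.0283 = 5.66 mA.
Collector loop: V_CE = V_CC − I_C·R_C = 14 − 5.66×0.47 = 11.3 V.
Since V_CE = 11.3 V > V_CE(sat) ≈ 0.2 V, the transistor is in the active region as assumed.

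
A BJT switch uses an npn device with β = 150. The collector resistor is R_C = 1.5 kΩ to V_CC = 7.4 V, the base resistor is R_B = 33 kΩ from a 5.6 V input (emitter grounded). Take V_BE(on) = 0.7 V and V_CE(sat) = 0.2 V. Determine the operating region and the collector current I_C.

saturation; I_C ≈ 4.8 mA

Assume active: I_B = (5.6 − 0.7)/33 = 0.148 mA, giving I_C = β·I_B = 22.3 mA.
But then V_CE = 7.4 − 22.3×1.5 = -26 V < V_CE(sat) = 0.2 V — impossible in the active region.
So the transistor is saturated. With V_CE = 0.2 V, I_C = (V_CC − 0.2)/R_C = 7.2/1.5 = 4.8 mA.
Check: β·I_B = 22.3 mA > I_C = 4.8 mA, confirming saturation.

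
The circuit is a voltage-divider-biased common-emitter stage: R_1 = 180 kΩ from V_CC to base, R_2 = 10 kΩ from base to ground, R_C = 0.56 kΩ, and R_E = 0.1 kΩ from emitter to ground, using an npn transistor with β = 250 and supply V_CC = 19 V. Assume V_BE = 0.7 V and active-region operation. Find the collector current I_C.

Thevenize the base divider: V_Th = V_CC·R_2/(R_1+R_2) = 19×10/190 = 1 V, R_Th = R_1‖R_2 = 9.47 kΩ.
Base-emitter loop: V_Th = I_B·R_Th + V_BE + (β+1)I_B·R_E, so I_B = (1 − 0.7) / (9.47 + 251×0.1) = 0.00868 mA.
I_C = β·I_B = 250×0.00868 = 2.17 mA, and I_E = (β+1)I_B = 2.18 mA.
V_CE = V_CC − I_C·R_C − I_E·R_E = 19 − 2.17×0.56 − 2.18×0.1 = 17.6 V.
V_CE = 17.6 V > 0.2 V confirms active-region operation.

I_C ≈ 2.2 mA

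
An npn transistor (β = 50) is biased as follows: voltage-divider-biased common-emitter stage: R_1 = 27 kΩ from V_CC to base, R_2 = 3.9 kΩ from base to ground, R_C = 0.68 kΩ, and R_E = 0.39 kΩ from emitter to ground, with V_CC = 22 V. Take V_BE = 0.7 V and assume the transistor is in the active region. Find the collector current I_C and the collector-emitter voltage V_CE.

I_C ≈ 4.5 mA, V_CE ≈ 17 V

Thevenize the base divider: V_Th = V_CC·R_2/(R_1+R_2) = 22×3.9/30.9 = 2.78 V, R_Th = R_1‖R_2 = 3.41 kΩ.
Base-emitter loop: V_Th = I_B·R_Th + V_BE + (β+1)I_B·R_E, so I_B = (2.78 − 0.7) / (3.41 + 51×0.39) = 0.0891 mA.
I_C = β·I_B = 50×0.0891 = 4.46 mA, and I_E = (β+1)I_B = 4.55 mA.
V_CE = V_CC − I_C·R_C − I_E·R_E = 22 − 4.46×0.68 − 4.55×0.39 = 17.2 V.
V_CE = 17.2 V > 0.2 V confirms active-region operation.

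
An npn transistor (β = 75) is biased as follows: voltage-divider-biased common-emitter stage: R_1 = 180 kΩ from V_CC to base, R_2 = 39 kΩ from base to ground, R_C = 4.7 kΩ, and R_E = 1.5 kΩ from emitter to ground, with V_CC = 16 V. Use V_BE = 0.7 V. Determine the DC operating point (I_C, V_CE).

I_C ≈ 1.1 mA, V_CE ≈ 9.1 V

Thevenize the base divider: V_Th = V_CC·R_2/(R_1+R_2) = 16×39/219 = 2.85 V, R_Th = R_1‖R_2 = 32.1 kΩ.
Base-emitter loop: V_Th = I_B·R_Th + V_BE + (β+1)I_B·R_E, so I_B = (2.85 − 0.7) / (32.1 + 76×1.5) = 0.0147 mA.
I_C = β·I_B = 75×0.0147 = 1.1 mA, and I_E = (β+1)I_B = 1.12 mA.
V_CE = V_CC − I_C·R_C − I_E·R_E = 16 − 1.1×4.7 − 1.12×1.5 = 9.14 V.
V_CE = 9.14 V > 0.2 V confirms active-region operation.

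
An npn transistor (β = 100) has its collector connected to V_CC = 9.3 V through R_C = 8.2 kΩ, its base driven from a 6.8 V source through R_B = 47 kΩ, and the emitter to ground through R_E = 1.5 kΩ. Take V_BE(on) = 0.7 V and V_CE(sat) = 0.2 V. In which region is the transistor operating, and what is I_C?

saturation; I_C ≈ 0.92 mA

Assume active: I_B = (6.8 − 0.7)/(47 + 101×1.5) = 0.0307 mA, I_C = β·I_B = 3.07 mA.
Then V_CE = 9.3 − 3.07×8.2 − 3.1×1.5 = -20.6 V < 0.2 V — the active assumption fails.
Re-solve with V_CE = 0.2 V. KCL at the emitter: V_E/R_E = (V_BB−0.7−V_E)/R_B + (V_CC−0.2−V_E)/R_C, giving V_E = 1.53 V.
I_C = (V_CC − 0.2 − V_E)/R_C = (9.1 − 1.53)/8.2 = 0.923 mA.
Check: I_B = (6.1 − 1.53)/47 = 0.0972 mA, and β·I_B = 9.72 mA > I_C, confirming saturation.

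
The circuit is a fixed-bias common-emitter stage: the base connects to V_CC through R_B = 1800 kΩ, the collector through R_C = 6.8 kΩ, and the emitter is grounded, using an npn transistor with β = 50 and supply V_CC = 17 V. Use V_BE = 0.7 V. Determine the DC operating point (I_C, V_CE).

I_C ≈ 0.45 mA, V_CE ≈ 14 V

Base loop: V_CC = I_B·R_B + V_BE, so I_B = (17 − 0.7)/1800 kΩ = 0.00906 mA.
In the active region I_C = β·I_B = 50 × 0.00906 = 0.453 mA.
Collector loop: V_CE = V_CC − I_C·R_C = 17 − 0.453×6.8 = 13.9 V.
Since V_CE = 13.9 V > V_CE(sat) ≈ 0.2 V, the transistor is in the active region as assumed.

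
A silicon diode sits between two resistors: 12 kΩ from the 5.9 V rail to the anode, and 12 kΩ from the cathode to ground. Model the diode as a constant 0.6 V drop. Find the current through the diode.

I ≈ 0.22 mA

The two resistors are in series with the diode, so KVL gives 5.9 = I·12 + 0.6 + I·12.
I = (5.9 − 0.6) / (12 + 12) kΩ = 5.3 / 24 = 0.221 mA.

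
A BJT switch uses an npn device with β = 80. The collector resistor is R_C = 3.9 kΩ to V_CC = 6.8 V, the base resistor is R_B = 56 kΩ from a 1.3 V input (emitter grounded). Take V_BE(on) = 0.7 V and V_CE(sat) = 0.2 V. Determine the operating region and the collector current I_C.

Assume active. Base-emitter loop: I_B = (V_BB − V_BE)/R_B = (1.3 − 0.7)/56 = 0.0107 mA.
I_C = β·I_B = 80×0.0107 = 0.857 mA.
V_CE = V_CC − I_C·R_C = 6.8 − 0.857×3.9 = 3.46 V > V_CE(sat), so the active-region assumption holds.

active; I_C ≈ 0.86 mA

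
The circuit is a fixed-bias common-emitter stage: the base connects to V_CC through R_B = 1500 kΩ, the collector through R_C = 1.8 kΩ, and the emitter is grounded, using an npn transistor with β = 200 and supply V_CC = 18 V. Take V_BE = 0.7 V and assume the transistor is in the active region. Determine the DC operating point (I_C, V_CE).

I_C ≈ 2.3 mA, V_CE ≈ 14 V

Base loop: V_CC = I_B·R_B + V_BE, so I_B = (18 − 0.7)/1500 kΩ = 0.0115 mA.
In the active region I_C = β·I_B = 200 × 0.0115 = 2.31 mA.
Collector loop: V_CE = V_CC − I_C·R_C = 18 − 2.31×1.8 = 13.8 V.
Since V_CE = 13.8 V > V_CE(sat) ≈ 0.2 V, the transistor is in the active region as assumed.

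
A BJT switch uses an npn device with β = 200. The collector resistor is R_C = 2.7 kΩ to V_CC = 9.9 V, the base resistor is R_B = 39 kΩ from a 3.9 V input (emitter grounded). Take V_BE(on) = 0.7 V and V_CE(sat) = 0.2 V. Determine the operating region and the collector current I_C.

saturation; I_C ≈ 3.6 mA

Assume active: I_B = (3.9 − 0.7)/39 = 0.0821 mA, giving I_C = β·I_B = 16.4 mA.
But then V_CE = 9.9 − 16.4×2.7 = -34.4 V < V_CE(sat) = 0.2 V — impossible in the active region.
So the transistor is saturated. With V_CE = 0.2 V, I_C = (V_CC − 0.2)/R_C = 9.7/2.7 = 3.59 mA.
Check: β·I_B = 16.4 mA > I_C = 3.59 mA, confirming saturation.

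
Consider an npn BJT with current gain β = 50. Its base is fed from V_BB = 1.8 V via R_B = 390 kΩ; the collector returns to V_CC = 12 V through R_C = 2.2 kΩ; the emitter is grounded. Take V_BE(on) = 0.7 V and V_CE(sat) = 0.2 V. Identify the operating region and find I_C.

active; I_C ≈ 0.14 mA

Assume active. Base-emitter loop: I_B = (V_BB − V_BE)/R_B = (1.8 − 0.7)/390 = 0.00282 mA.
I_C = β·I_B = 50×0.00282 = 0.141 mA.
V_CE = V_CC − I_C·R_C = 12 − 0.141×2.2 = 11.7 V > V_CE(sat), so the active-region assumption holds.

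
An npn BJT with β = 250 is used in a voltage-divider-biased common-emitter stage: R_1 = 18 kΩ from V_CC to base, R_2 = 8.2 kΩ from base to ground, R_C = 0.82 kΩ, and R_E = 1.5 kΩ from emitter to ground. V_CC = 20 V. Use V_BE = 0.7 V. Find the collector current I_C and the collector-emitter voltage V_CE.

Thevenize the base divider: V_Th = V_CC·R_2/(R_1+R_2) = 20×8.2/26.2 = 6.26 V, R_Th = R_1‖R_2 = 5.63 kΩ.
Base-emitter loop: V_Th = I_B·R_Th + V_BE + (β+1)I_B·R_E, so I_B = (6.26 − 0.7) / (5.63 + 251×1.5) = 0.0145 mA.
I_C = β·I_B = 250×0.0145 = 3.64 mA, and I_E = (β+1)I_B = 3.65 mA.
V_CE = V_CC − I_C·R_C − I_E·R_E = 20 − 3.64×0.82 − 3.65×1.5 = 11.5 V.
V_CE = 11.5 V > 0.2 V confirms active-region operation.

I_C ≈ 3.6 mA, V_CE ≈ 12 V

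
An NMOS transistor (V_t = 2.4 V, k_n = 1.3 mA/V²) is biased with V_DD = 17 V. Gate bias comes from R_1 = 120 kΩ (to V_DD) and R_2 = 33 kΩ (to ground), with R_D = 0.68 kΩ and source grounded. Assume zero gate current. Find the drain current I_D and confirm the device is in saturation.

I_D ≈ 1 mA

V_G = V_DD·R_2/(R_1+R_2) = 17×33/153 = 3.67 V. With the source grounded, V_GS = V_G = 3.67 V.
Assume saturation: I_D = (k_n/2)(V_GS − V_t)² = (1.3/2)×(3.67 − 2.4)² = 0.65×1.27² = 1.04 mA.
V_DS = V_DD − I_D·R_D = 17 − 1.04×0.68 = 16.3 V.
Saturation requires V_DS ≥ V_GS − V_t = 1.27 V; 16.3 ≥ 1.27 ✓.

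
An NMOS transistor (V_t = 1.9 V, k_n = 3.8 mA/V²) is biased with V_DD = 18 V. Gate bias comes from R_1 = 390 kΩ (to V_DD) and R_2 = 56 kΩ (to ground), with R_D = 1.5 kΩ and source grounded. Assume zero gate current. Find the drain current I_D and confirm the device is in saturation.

V_G = V_DD·R_2/(R_1+R_2) = 18×56/446 = 2.26 V. With the source grounded, V_GS = V_G = 2.26 V.
Assume saturation: I_D = (k_n/2)(V_GS − V_t)² = (3.8/2)×(2.26 − 1.9)² = 1.9×0.36² = 0.246 mA.
V_DS = V_DD − I_D·R_D = 18 − 0.246×1.5 = 17.6 V.
Saturation requires V_DS ≥ V_GS − V_t = 0.36 V; 17.6 ≥ 0.36 ✓.

I_D ≈ 0.25 mA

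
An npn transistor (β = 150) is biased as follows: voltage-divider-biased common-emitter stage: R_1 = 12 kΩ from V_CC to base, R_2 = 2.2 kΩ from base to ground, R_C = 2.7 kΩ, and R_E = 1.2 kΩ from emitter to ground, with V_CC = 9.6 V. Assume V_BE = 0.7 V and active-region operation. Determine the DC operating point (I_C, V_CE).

I_C ≈ 0.65 mA, V_CE ≈ 7.1 V

Thevenize the base divider: V_Th = V_CC·R_2/(R_1+R_2) = 9.6×2.2/14.2 = 1.49 V, R_Th = R_1‖R_2 = 1.86 kΩ.
Base-emitter loop: V_Th = I_B·R_Th + V_BE + (β+1)I_B·R_E, so I_B = (1.49 − 0.7) / (1.86 + 151×1.2) = 0.0043 mA.
I_C = β·I_B = 150×0.0043 = 0.645 mA, and I_E = (β+1)I_B = 0.649 mA.
V_CE = V_CC − I_C·R_C − I_E·R_E = 9.6 − 0.645×2.7 − 0.649×1.2 = 7.08 V.
V_CE = 7.08 V > 0.2 V confirms active-region operation.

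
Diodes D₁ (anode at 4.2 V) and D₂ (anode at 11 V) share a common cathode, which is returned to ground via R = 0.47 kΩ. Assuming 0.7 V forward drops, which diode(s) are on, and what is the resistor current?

Assume both conduct. Then node N would need to be at both 4.2−0.7 = 3.5 V and 11−0.7 = 10.3 V, which is impossible.
Assume only D₂ conducts: V_N = 11 − 0.7 = 10.3 V, so I_R = 10.3/0.47 = 21.9 mA.
Check D₁: its anode-to-cathode voltage is 4.2 − 10.3 = -6.1 V < 0.7 V, so it is off. The assumption is consistent.

Only D₂ conducts; I_R ≈ 22 mA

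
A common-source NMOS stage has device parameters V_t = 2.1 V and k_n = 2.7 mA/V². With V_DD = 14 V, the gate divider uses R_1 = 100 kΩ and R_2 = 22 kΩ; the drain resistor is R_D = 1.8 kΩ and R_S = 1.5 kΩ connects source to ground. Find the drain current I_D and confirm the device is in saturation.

I_D ≈ 0.1 mA

V_G = V_DD·R_2/(R_1+R_2) = 14×22/122 = 2.52 V.
Assume saturation: I_D = (k_n/2)(V_GS − V_t)² with V_GS = V_G − I_D·R_S = 2.52 − 1.5·I_D.
Substituting gives 3.04·I_D² − 2.72·I_D + 0.243 = 0, with roots I_D = 0.101 or 0.794 mA.
The root I_D = 0.794 mA gives V_GS = 1.33 V ≤ V_t, so take I_D = 0.101 mA.
Then V_GS = 2.37 V and V_DS = V_DD − I_D(R_D+R_S) = 14 − 0.101×3.3 = 13.7 V.
Saturation requires V_DS ≥ V_GS − V_t = 0.273 V; 13.7 ≥ 0.273 ✓.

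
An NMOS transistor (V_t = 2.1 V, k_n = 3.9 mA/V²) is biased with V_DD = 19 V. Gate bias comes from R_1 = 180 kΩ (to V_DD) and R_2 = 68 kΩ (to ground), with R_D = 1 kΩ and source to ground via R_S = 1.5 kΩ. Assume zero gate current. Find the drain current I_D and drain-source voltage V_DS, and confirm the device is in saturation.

I_D ≈ 1.5 mA, V_DS ≈ 15 V

V_G = V_DD·R_2/(R_1+R_2) = 19×68/248 = 5.21 V.
Assume saturation: I_D = (k_n/2)(V_GS − V_t)² with V_GS = V_G − I_D·R_S = 5.21 − 1.5·I_D.
Substituting gives 4.39·I_D² − 19.2·I_D + 18.9 = 0, with roots I_D = 1.49 or 2.88 mA.
The root I_D = 2.88 mA gives V_GS = 0.884 V ≤ V_t, so take I_D = 1.49 mA.
Then V_GS = 2.97 V and V_DS = V_DD − I_D(R_D+R_S) = 19 − 1.49×2.5 = 15.3 V.
Saturation requires V_DS ≥ V_GS − V_t = 0.874 V; 15.3 ≥ 0.874 ✓.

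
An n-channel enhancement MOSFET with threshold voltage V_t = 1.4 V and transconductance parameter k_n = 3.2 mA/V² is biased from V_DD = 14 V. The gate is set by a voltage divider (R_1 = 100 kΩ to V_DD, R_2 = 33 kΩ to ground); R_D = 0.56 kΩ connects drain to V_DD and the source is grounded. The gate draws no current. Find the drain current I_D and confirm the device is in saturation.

I_D ≈ 6.9 mA

V_G = V_DD·R_2/(R_1+R_2) = 14×33/133 = 3.47 V. With the source grounded, V_GS = V_G = 3.47 V.
Assume saturation: I_D = (k_n/2)(V_GS − V_t)² = (3.2/2)×(3.47 − 1.4)² = 1.6×2.07² = 6.88 mA.
V_DS = V_DD − I_D·R_D = 14 − 6.88×0.56 = 10.1 V.
Saturation requires V_DS ≥ V_GS − V_t = 2.07 V; 10.1 ≥ 2.07 ✓.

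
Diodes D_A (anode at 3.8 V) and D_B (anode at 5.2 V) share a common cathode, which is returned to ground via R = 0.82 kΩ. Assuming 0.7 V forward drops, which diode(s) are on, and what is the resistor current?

Assume both conduct. Then node N would need to be at both 3.8−0.7 = 3.1 V and 5.2−0.7 = 4.5 V, which is impossible.
Assume only D_B conducts: V_N = 5.2 − 0.7 = 4.5 V, so I_R = 4.5/0.82 = 5.49 mA.
Check D_A: its anode-to-cathode voltage is 3.8 − 4.5 = -0.7 V < 0.7 V, so it is off. The assumption is consistent.

Only D_B conducts; I_R ≈ 5.5 mA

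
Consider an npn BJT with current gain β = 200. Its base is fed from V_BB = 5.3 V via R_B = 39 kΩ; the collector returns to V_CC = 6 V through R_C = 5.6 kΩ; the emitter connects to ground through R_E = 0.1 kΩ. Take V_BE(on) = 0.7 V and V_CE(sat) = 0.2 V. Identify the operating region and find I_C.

Assume active: I_B = (5.3 − 0.7)/(39 + 201×0.1) = 0.0778 mA, I_C = β·I_B = 15.6 mA.
Then V_CE = 6 − 15.6×5.6 − 15.6×0.1 = -82.7 V < 0.2 V — the active assumption fails.
Re-solve with V_CE = 0.2 V. KCL at the emitter: V_E/R_E = (V_BB−0.7−V_E)/R_B + (V_CC−0.2−V_E)/R_C, giving V_E = 0.113 V.
I_C = (V_CC − 0.2 − V_E)/R_C = (5.8 − 0.113)/5.6 = 1.02 mA.
Check: I_B = (4.6 − 0.113)/39 = 0.115 mA, and β·I_B = 23 mA > I_C, confirming saturation.

saturation; I_C ≈ 1 mA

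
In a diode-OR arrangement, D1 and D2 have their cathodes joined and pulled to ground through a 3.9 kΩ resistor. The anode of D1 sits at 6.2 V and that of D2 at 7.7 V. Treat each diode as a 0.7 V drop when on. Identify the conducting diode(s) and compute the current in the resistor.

Only D2 conducts; I_R ≈ 1.8 mA

Assume both conduct. Then node N would need to be at both 6.2−0.7 = 5.5 V and 7.7−0.7 = 7 V, which is impossible.
Assume only D2 conducts: V_N = 7.7 − 0.7 = 7 V, so I_R = 7/3.9 = 1.79 mA.
Check D1: its anode-to-cathode voltage is 6.2 − 7 = -0.8 V < 0.7 V, so it is off. The assumption is consistent.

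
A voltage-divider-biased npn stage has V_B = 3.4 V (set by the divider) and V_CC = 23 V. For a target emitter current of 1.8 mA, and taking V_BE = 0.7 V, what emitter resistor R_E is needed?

R_E ≈ 1.5 kΩ

V_E = V_B − V_BE = 3.4 − 0.7 = 2.7 V.
R_E = V_E / I_E = 2.7 / 1.8 = 1.5 kΩ.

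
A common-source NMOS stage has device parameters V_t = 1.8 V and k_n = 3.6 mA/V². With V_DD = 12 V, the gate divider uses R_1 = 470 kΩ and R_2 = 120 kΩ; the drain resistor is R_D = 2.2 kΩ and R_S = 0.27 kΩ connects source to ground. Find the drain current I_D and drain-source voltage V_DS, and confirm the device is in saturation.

V_G = V_DD·R_2/(R_1+R_2) = 12×120/590 = 2.44 V.
Assume saturation: I_D = (k_n/2)(V_GS − V_t)² with V_GS = V_G − I_D·R_S = 2.44 − 0.27·I_D.
Substituting gives 0.131·I_D² − 1.62·I_D + 0.739 = 0, with roots I_D = 0.473 or 11.9 mA.
The root I_D = 11.9 mA gives V_GS = -0.77 V ≤ V_t, so take I_D = 0.473 mA.
Then V_GS = 2.31 V and V_DS = V_DD − I_D(R_D+R_S) = 12 − 0.473×2.47 = 10.8 V.
Saturation requires V_DS ≥ V_GS − V_t = 0.513 V; 10.8 ≥ 0.513 ✓.

I_D ≈ 0.47 mA, V_DS ≈ 11 V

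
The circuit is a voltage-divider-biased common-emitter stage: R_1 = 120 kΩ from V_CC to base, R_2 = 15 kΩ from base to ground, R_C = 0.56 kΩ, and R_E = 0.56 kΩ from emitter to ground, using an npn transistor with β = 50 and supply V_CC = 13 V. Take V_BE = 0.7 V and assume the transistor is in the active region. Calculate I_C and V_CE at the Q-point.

Thevenize the base divider: V_Th = V_CC·R_2/(R_1+R_2) = 13×15/135 = 1.44 V, R_Th = R_1‖R_2 = 13.3 kΩ.
Base-emitter loop: V_Th = I_B·R_Th + V_BE + (β+1)I_B·R_E, so I_B = (1.44 − 0.7) / (13.3 + 51×0.56) = 0.0178 mA.
I_C = β·I_B = 50×0.0178 = 0.888 mA, and I_E = (β+1)I_B = 0.906 mA.
V_CE = V_CC − I_C·R_C − I_E·R_E = 13 − 0.888×0.56 − 0.906×0.56 = 12 V.
V_CE = 12 V > 0.2 V confirms active-region operation.

I_C ≈ 0.89 mA, V_CE ≈ 12 V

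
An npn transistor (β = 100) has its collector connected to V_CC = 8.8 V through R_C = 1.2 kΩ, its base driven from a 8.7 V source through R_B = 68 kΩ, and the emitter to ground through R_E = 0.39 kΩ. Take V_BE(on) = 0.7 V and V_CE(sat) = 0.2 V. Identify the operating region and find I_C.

saturation; I_C ≈ 5.4 mA

Assume active: I_B = (8.7 − 0.7)/(68 + 101×0.39) = 0.0745 mA, I_C = β·I_B = 7.45 mA.
Then V_CE = 8.8 − 7.45×1.2 − 7.52×0.39 = -3.07 V < 0.2 V — the active assumption fails.
Re-solve with V_CE = 0.2 V. KCL at the emitter: V_E/R_E = (V_BB−0.7−V_E)/R_B + (V_CC−0.2−V_E)/R_C, giving V_E = 2.13 V.
I_C = (V_CC − 0.2 − V_E)/R_C = (8.6 − 2.13)/1.2 = 5.39 mA.
Check: I_B = (8 − 2.13)/68 = 0.0863 mA, and β·I_B = 8.63 mA > I_C, confirming saturation.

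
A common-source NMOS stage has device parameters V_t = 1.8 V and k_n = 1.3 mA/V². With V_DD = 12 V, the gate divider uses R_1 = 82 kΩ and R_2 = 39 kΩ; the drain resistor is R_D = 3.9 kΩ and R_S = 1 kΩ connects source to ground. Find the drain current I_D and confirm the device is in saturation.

I_D ≈ 0.89 mA

V_G = V_DD·R_2/(R_1+R_2) = 12×39/121 = 3.87 V.
Assume saturation: I_D = (k_n/2)(V_GS − V_t)² with V_GS = V_G − I_D·R_S = 3.87 − 1·I_D.
Substituting gives 0.65·I_D² − 3.69·I_D + 2.78 = 0, with roots I_D = 0.895 or 4.78 mA.
The root I_D = 4.78 mA gives V_GS = -0.912 V ≤ V_t, so take I_D = 0.895 mA.
Then V_GS = 2.97 V and V_DS = V_DD − I_D(R_D+R_S) = 12 − 0.895×4.9 = 7.62 V.
Saturation requires V_DS ≥ V_GS − V_t = 1.17 V; 7.62 ≥ 1.17 ✓.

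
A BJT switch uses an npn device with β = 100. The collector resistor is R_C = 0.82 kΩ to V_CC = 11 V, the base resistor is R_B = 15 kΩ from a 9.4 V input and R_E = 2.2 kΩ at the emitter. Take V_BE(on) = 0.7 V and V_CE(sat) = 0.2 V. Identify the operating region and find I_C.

saturation; I_C ≈ 3.5 mA

Assume active: I_B = (9.4 − 0.7)/(15 + 101×2.2) = 0.0367 mA, I_C = β·I_B = 3.67 mA.
Then V_CE = 11 − 3.67×0.82 − 3.7×2.2 = -0.157 V < 0.2 V — the active assumption fails.
Re-solve with V_CE = 0.2 V. KCL at the emitter: V_E/R_E = (V_BB−0.7−V_E)/R_B + (V_CC−0.2−V_E)/R_C, giving V_E = 7.9 V.
I_C = (V_CC − 0.2 − V_E)/R_C = (10.8 − 7.9)/0.82 = 3.54 mA.
Check: I_B = (8.7 − 7.9)/15 = 0.0534 mA, and β·I_B = 5.34 mA > I_C, confirming saturation.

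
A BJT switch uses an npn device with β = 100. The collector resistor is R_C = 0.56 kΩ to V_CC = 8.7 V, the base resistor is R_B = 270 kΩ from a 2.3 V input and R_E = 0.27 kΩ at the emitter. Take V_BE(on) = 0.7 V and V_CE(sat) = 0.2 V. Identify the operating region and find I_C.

Assume active. Base-emitter loop: I_B = (V_BB − V_BE)/(R_B + (β+1)R_E) = (2.3 − 0.7)/(270 + 101×0.27) = 0.00538 mA.
I_C = β·I_B = 100×0.00538 = 0.538 mA.
V_CE = V_CC − I_C·R_C − I_E·R_E = 8.7 − 0.538×0.56 − 0.544×0.27 = 8.25 V > V_CE(sat), so the active-region assumption holds.

active; I_C ≈ 0.54 mA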